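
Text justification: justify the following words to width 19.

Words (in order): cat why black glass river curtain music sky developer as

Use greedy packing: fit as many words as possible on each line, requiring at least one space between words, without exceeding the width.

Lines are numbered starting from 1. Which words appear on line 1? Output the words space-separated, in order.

Line 1: ['cat', 'why', 'black', 'glass'] (min_width=19, slack=0)
Line 2: ['river', 'curtain', 'music'] (min_width=19, slack=0)
Line 3: ['sky', 'developer', 'as'] (min_width=16, slack=3)

Answer: cat why black glass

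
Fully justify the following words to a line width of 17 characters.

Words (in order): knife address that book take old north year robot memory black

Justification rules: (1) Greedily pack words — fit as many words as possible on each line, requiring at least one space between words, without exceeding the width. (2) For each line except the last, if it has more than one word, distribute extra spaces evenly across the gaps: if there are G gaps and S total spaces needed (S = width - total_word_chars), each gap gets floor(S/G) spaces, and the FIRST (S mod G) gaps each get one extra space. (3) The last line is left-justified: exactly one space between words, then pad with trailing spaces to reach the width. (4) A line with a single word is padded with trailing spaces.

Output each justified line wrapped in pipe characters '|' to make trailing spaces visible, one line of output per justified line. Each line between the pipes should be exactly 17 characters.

Answer: |knife     address|
|that   book  take|
|old   north  year|
|robot      memory|
|black            |

Derivation:
Line 1: ['knife', 'address'] (min_width=13, slack=4)
Line 2: ['that', 'book', 'take'] (min_width=14, slack=3)
Line 3: ['old', 'north', 'year'] (min_width=14, slack=3)
Line 4: ['robot', 'memory'] (min_width=12, slack=5)
Line 5: ['black'] (min_width=5, slack=12)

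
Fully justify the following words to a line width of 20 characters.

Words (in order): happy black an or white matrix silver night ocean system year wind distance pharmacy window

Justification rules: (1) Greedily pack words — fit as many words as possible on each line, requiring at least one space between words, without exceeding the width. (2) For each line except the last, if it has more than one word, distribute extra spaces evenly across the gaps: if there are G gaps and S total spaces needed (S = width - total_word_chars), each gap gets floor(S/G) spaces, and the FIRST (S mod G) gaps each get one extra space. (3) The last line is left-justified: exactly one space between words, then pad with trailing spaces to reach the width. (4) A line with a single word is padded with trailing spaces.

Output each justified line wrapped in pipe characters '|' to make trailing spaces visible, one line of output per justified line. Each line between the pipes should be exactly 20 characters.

Line 1: ['happy', 'black', 'an', 'or'] (min_width=17, slack=3)
Line 2: ['white', 'matrix', 'silver'] (min_width=19, slack=1)
Line 3: ['night', 'ocean', 'system'] (min_width=18, slack=2)
Line 4: ['year', 'wind', 'distance'] (min_width=18, slack=2)
Line 5: ['pharmacy', 'window'] (min_width=15, slack=5)

Answer: |happy  black  an  or|
|white  matrix silver|
|night  ocean  system|
|year  wind  distance|
|pharmacy window     |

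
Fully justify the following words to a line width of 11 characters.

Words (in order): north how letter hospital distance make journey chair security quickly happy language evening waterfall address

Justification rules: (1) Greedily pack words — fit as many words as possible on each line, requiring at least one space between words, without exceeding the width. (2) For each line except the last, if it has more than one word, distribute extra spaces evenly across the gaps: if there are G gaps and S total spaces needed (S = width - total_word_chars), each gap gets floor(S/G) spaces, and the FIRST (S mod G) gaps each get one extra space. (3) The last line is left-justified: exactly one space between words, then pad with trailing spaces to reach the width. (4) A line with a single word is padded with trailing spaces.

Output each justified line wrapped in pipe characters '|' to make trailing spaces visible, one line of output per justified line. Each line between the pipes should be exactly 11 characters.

Answer: |north   how|
|letter     |
|hospital   |
|distance   |
|make       |
|journey    |
|chair      |
|security   |
|quickly    |
|happy      |
|language   |
|evening    |
|waterfall  |
|address    |

Derivation:
Line 1: ['north', 'how'] (min_width=9, slack=2)
Line 2: ['letter'] (min_width=6, slack=5)
Line 3: ['hospital'] (min_width=8, slack=3)
Line 4: ['distance'] (min_width=8, slack=3)
Line 5: ['make'] (min_width=4, slack=7)
Line 6: ['journey'] (min_width=7, slack=4)
Line 7: ['chair'] (min_width=5, slack=6)
Line 8: ['security'] (min_width=8, slack=3)
Line 9: ['quickly'] (min_width=7, slack=4)
Line 10: ['happy'] (min_width=5, slack=6)
Line 11: ['language'] (min_width=8, slack=3)
Line 12: ['evening'] (min_width=7, slack=4)
Line 13: ['waterfall'] (min_width=9, slack=2)
Line 14: ['address'] (min_width=7, slack=4)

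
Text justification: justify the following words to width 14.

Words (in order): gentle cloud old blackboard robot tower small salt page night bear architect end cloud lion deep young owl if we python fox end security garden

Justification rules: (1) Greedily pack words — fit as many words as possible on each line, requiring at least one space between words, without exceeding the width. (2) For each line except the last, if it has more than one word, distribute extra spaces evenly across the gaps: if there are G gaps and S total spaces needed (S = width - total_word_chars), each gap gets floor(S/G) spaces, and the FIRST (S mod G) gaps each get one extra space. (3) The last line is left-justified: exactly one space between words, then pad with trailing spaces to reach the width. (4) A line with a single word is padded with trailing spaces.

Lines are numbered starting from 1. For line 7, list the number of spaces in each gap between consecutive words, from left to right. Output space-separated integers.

Answer: 1 1

Derivation:
Line 1: ['gentle', 'cloud'] (min_width=12, slack=2)
Line 2: ['old', 'blackboard'] (min_width=14, slack=0)
Line 3: ['robot', 'tower'] (min_width=11, slack=3)
Line 4: ['small', 'salt'] (min_width=10, slack=4)
Line 5: ['page', 'night'] (min_width=10, slack=4)
Line 6: ['bear', 'architect'] (min_width=14, slack=0)
Line 7: ['end', 'cloud', 'lion'] (min_width=14, slack=0)
Line 8: ['deep', 'young', 'owl'] (min_width=14, slack=0)
Line 9: ['if', 'we', 'python'] (min_width=12, slack=2)
Line 10: ['fox', 'end'] (min_width=7, slack=7)
Line 11: ['security'] (min_width=8, slack=6)
Line 12: ['garden'] (min_width=6, slack=8)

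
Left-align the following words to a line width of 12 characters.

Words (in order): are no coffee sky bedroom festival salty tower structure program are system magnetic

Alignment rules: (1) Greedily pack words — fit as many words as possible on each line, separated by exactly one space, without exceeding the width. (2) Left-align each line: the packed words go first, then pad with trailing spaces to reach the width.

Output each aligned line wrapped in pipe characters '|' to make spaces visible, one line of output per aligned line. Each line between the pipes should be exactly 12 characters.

Line 1: ['are', 'no'] (min_width=6, slack=6)
Line 2: ['coffee', 'sky'] (min_width=10, slack=2)
Line 3: ['bedroom'] (min_width=7, slack=5)
Line 4: ['festival'] (min_width=8, slack=4)
Line 5: ['salty', 'tower'] (min_width=11, slack=1)
Line 6: ['structure'] (min_width=9, slack=3)
Line 7: ['program', 'are'] (min_width=11, slack=1)
Line 8: ['system'] (min_width=6, slack=6)
Line 9: ['magnetic'] (min_width=8, slack=4)

Answer: |are no      |
|coffee sky  |
|bedroom     |
|festival    |
|salty tower |
|structure   |
|program are |
|system      |
|magnetic    |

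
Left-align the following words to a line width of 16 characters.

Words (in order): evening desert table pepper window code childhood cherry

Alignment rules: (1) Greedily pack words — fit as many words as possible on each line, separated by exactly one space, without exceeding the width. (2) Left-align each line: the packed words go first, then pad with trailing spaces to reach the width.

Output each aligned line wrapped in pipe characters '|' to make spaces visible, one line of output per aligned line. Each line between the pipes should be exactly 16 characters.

Line 1: ['evening', 'desert'] (min_width=14, slack=2)
Line 2: ['table', 'pepper'] (min_width=12, slack=4)
Line 3: ['window', 'code'] (min_width=11, slack=5)
Line 4: ['childhood', 'cherry'] (min_width=16, slack=0)

Answer: |evening desert  |
|table pepper    |
|window code     |
|childhood cherry|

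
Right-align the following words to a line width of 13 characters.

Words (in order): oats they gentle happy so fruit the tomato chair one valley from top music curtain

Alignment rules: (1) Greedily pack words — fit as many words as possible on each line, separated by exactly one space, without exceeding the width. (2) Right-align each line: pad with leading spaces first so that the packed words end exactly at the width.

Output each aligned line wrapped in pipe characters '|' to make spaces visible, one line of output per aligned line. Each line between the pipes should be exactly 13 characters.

Line 1: ['oats', 'they'] (min_width=9, slack=4)
Line 2: ['gentle', 'happy'] (min_width=12, slack=1)
Line 3: ['so', 'fruit', 'the'] (min_width=12, slack=1)
Line 4: ['tomato', 'chair'] (min_width=12, slack=1)
Line 5: ['one', 'valley'] (min_width=10, slack=3)
Line 6: ['from', 'top'] (min_width=8, slack=5)
Line 7: ['music', 'curtain'] (min_width=13, slack=0)

Answer: |    oats they|
| gentle happy|
| so fruit the|
| tomato chair|
|   one valley|
|     from top|
|music curtain|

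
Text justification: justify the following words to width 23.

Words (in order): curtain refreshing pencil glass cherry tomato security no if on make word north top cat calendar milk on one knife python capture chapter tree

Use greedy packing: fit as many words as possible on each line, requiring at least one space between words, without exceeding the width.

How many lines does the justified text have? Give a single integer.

Line 1: ['curtain', 'refreshing'] (min_width=18, slack=5)
Line 2: ['pencil', 'glass', 'cherry'] (min_width=19, slack=4)
Line 3: ['tomato', 'security', 'no', 'if'] (min_width=21, slack=2)
Line 4: ['on', 'make', 'word', 'north', 'top'] (min_width=22, slack=1)
Line 5: ['cat', 'calendar', 'milk', 'on'] (min_width=20, slack=3)
Line 6: ['one', 'knife', 'python'] (min_width=16, slack=7)
Line 7: ['capture', 'chapter', 'tree'] (min_width=20, slack=3)
Total lines: 7

Answer: 7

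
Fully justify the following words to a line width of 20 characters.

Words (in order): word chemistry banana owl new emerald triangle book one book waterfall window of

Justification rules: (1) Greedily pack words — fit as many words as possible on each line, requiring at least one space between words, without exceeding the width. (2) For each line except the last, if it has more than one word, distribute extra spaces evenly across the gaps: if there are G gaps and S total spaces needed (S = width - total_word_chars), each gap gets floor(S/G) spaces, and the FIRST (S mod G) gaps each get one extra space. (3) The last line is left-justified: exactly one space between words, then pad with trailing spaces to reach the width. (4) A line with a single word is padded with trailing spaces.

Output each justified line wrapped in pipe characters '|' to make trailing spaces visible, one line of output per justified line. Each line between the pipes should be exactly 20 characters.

Line 1: ['word', 'chemistry'] (min_width=14, slack=6)
Line 2: ['banana', 'owl', 'new'] (min_width=14, slack=6)
Line 3: ['emerald', 'triangle'] (min_width=16, slack=4)
Line 4: ['book', 'one', 'book'] (min_width=13, slack=7)
Line 5: ['waterfall', 'window', 'of'] (min_width=19, slack=1)

Answer: |word       chemistry|
|banana    owl    new|
|emerald     triangle|
|book     one    book|
|waterfall window of |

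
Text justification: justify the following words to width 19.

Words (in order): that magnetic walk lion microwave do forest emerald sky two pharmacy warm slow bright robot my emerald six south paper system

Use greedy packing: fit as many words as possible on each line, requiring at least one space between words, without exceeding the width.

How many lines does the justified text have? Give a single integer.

Line 1: ['that', 'magnetic', 'walk'] (min_width=18, slack=1)
Line 2: ['lion', 'microwave', 'do'] (min_width=17, slack=2)
Line 3: ['forest', 'emerald', 'sky'] (min_width=18, slack=1)
Line 4: ['two', 'pharmacy', 'warm'] (min_width=17, slack=2)
Line 5: ['slow', 'bright', 'robot'] (min_width=17, slack=2)
Line 6: ['my', 'emerald', 'six'] (min_width=14, slack=5)
Line 7: ['south', 'paper', 'system'] (min_width=18, slack=1)
Total lines: 7

Answer: 7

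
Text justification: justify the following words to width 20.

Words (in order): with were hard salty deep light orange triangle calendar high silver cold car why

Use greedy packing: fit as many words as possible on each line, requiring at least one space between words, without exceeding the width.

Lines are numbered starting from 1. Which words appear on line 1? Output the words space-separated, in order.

Line 1: ['with', 'were', 'hard', 'salty'] (min_width=20, slack=0)
Line 2: ['deep', 'light', 'orange'] (min_width=17, slack=3)
Line 3: ['triangle', 'calendar'] (min_width=17, slack=3)
Line 4: ['high', 'silver', 'cold', 'car'] (min_width=20, slack=0)
Line 5: ['why'] (min_width=3, slack=17)

Answer: with were hard salty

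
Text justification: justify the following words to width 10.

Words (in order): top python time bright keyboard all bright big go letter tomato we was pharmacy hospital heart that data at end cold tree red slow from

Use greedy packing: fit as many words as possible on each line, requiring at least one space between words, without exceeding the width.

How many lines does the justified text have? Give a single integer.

Line 1: ['top', 'python'] (min_width=10, slack=0)
Line 2: ['time'] (min_width=4, slack=6)
Line 3: ['bright'] (min_width=6, slack=4)
Line 4: ['keyboard'] (min_width=8, slack=2)
Line 5: ['all', 'bright'] (min_width=10, slack=0)
Line 6: ['big', 'go'] (min_width=6, slack=4)
Line 7: ['letter'] (min_width=6, slack=4)
Line 8: ['tomato', 'we'] (min_width=9, slack=1)
Line 9: ['was'] (min_width=3, slack=7)
Line 10: ['pharmacy'] (min_width=8, slack=2)
Line 11: ['hospital'] (min_width=8, slack=2)
Line 12: ['heart', 'that'] (min_width=10, slack=0)
Line 13: ['data', 'at'] (min_width=7, slack=3)
Line 14: ['end', 'cold'] (min_width=8, slack=2)
Line 15: ['tree', 'red'] (min_width=8, slack=2)
Line 16: ['slow', 'from'] (min_width=9, slack=1)
Total lines: 16

Answer: 16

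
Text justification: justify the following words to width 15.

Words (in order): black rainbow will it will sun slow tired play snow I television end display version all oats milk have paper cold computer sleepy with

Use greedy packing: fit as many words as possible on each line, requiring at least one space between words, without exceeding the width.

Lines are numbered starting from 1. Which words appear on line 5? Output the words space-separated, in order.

Line 1: ['black', 'rainbow'] (min_width=13, slack=2)
Line 2: ['will', 'it', 'will'] (min_width=12, slack=3)
Line 3: ['sun', 'slow', 'tired'] (min_width=14, slack=1)
Line 4: ['play', 'snow', 'I'] (min_width=11, slack=4)
Line 5: ['television', 'end'] (min_width=14, slack=1)
Line 6: ['display', 'version'] (min_width=15, slack=0)
Line 7: ['all', 'oats', 'milk'] (min_width=13, slack=2)
Line 8: ['have', 'paper', 'cold'] (min_width=15, slack=0)
Line 9: ['computer', 'sleepy'] (min_width=15, slack=0)
Line 10: ['with'] (min_width=4, slack=11)

Answer: television end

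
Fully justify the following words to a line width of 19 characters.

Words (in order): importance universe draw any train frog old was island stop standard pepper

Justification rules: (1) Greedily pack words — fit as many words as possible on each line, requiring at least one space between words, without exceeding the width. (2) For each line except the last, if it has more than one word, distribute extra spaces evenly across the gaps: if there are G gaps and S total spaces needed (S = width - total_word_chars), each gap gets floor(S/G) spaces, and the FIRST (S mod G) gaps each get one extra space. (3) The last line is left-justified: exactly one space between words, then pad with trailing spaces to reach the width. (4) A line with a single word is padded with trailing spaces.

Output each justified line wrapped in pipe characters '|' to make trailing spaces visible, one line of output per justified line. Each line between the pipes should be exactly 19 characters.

Line 1: ['importance', 'universe'] (min_width=19, slack=0)
Line 2: ['draw', 'any', 'train', 'frog'] (min_width=19, slack=0)
Line 3: ['old', 'was', 'island', 'stop'] (min_width=19, slack=0)
Line 4: ['standard', 'pepper'] (min_width=15, slack=4)

Answer: |importance universe|
|draw any train frog|
|old was island stop|
|standard pepper    |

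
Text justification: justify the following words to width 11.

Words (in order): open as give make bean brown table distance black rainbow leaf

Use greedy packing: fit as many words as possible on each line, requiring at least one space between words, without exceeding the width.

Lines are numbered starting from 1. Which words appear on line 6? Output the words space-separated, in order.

Line 1: ['open', 'as'] (min_width=7, slack=4)
Line 2: ['give', 'make'] (min_width=9, slack=2)
Line 3: ['bean', 'brown'] (min_width=10, slack=1)
Line 4: ['table'] (min_width=5, slack=6)
Line 5: ['distance'] (min_width=8, slack=3)
Line 6: ['black'] (min_width=5, slack=6)
Line 7: ['rainbow'] (min_width=7, slack=4)
Line 8: ['leaf'] (min_width=4, slack=7)

Answer: black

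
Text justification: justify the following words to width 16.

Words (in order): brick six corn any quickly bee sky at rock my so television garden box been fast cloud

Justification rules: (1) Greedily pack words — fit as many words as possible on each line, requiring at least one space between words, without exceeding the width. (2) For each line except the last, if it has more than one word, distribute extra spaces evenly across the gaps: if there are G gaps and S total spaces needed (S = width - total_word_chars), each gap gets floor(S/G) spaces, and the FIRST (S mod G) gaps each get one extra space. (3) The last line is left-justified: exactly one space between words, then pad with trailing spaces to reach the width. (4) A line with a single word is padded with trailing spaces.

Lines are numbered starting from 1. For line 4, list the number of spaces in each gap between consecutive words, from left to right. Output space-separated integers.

Line 1: ['brick', 'six', 'corn'] (min_width=14, slack=2)
Line 2: ['any', 'quickly', 'bee'] (min_width=15, slack=1)
Line 3: ['sky', 'at', 'rock', 'my'] (min_width=14, slack=2)
Line 4: ['so', 'television'] (min_width=13, slack=3)
Line 5: ['garden', 'box', 'been'] (min_width=15, slack=1)
Line 6: ['fast', 'cloud'] (min_width=10, slack=6)

Answer: 4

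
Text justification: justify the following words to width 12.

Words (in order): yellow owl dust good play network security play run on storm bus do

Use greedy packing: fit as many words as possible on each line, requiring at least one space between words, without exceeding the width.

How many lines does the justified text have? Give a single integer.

Answer: 6

Derivation:
Line 1: ['yellow', 'owl'] (min_width=10, slack=2)
Line 2: ['dust', 'good'] (min_width=9, slack=3)
Line 3: ['play', 'network'] (min_width=12, slack=0)
Line 4: ['security'] (min_width=8, slack=4)
Line 5: ['play', 'run', 'on'] (min_width=11, slack=1)
Line 6: ['storm', 'bus', 'do'] (min_width=12, slack=0)
Total lines: 6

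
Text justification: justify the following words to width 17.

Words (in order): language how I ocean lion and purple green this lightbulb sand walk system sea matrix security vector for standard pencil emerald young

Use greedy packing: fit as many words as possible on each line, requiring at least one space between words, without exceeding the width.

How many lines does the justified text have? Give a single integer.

Answer: 9

Derivation:
Line 1: ['language', 'how', 'I'] (min_width=14, slack=3)
Line 2: ['ocean', 'lion', 'and'] (min_width=14, slack=3)
Line 3: ['purple', 'green', 'this'] (min_width=17, slack=0)
Line 4: ['lightbulb', 'sand'] (min_width=14, slack=3)
Line 5: ['walk', 'system', 'sea'] (min_width=15, slack=2)
Line 6: ['matrix', 'security'] (min_width=15, slack=2)
Line 7: ['vector', 'for'] (min_width=10, slack=7)
Line 8: ['standard', 'pencil'] (min_width=15, slack=2)
Line 9: ['emerald', 'young'] (min_width=13, slack=4)
Total lines: 9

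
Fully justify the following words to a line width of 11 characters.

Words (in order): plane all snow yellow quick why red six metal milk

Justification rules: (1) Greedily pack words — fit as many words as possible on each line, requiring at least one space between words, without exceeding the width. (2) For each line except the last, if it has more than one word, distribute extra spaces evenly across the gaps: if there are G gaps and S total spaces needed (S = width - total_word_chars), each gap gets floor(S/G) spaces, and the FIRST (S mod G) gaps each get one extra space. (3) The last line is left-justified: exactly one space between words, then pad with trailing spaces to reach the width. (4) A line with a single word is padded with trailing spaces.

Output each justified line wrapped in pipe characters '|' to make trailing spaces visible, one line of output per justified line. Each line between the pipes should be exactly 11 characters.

Line 1: ['plane', 'all'] (min_width=9, slack=2)
Line 2: ['snow', 'yellow'] (min_width=11, slack=0)
Line 3: ['quick', 'why'] (min_width=9, slack=2)
Line 4: ['red', 'six'] (min_width=7, slack=4)
Line 5: ['metal', 'milk'] (min_width=10, slack=1)

Answer: |plane   all|
|snow yellow|
|quick   why|
|red     six|
|metal milk |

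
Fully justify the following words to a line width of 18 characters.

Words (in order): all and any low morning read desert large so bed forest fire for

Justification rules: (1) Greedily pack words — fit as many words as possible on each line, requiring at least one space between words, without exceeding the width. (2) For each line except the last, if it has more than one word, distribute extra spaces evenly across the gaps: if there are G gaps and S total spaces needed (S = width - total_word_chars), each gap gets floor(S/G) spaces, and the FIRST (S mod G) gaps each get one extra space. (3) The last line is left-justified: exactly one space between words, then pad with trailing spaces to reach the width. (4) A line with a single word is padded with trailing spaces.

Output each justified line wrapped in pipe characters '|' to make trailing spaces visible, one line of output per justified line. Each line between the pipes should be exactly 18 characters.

Line 1: ['all', 'and', 'any', 'low'] (min_width=15, slack=3)
Line 2: ['morning', 'read'] (min_width=12, slack=6)
Line 3: ['desert', 'large', 'so'] (min_width=15, slack=3)
Line 4: ['bed', 'forest', 'fire'] (min_width=15, slack=3)
Line 5: ['for'] (min_width=3, slack=15)

Answer: |all  and  any  low|
|morning       read|
|desert   large  so|
|bed   forest  fire|
|for               |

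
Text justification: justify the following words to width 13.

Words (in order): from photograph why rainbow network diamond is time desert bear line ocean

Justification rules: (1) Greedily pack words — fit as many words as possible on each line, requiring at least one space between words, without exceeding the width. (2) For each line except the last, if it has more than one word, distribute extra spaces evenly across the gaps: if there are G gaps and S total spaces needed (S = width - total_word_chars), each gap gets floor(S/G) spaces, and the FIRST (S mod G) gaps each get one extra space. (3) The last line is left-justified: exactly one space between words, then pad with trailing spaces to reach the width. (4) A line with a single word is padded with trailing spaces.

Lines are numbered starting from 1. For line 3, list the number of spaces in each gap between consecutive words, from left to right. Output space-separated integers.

Line 1: ['from'] (min_width=4, slack=9)
Line 2: ['photograph'] (min_width=10, slack=3)
Line 3: ['why', 'rainbow'] (min_width=11, slack=2)
Line 4: ['network'] (min_width=7, slack=6)
Line 5: ['diamond', 'is'] (min_width=10, slack=3)
Line 6: ['time', 'desert'] (min_width=11, slack=2)
Line 7: ['bear', 'line'] (min_width=9, slack=4)
Line 8: ['ocean'] (min_width=5, slack=8)

Answer: 3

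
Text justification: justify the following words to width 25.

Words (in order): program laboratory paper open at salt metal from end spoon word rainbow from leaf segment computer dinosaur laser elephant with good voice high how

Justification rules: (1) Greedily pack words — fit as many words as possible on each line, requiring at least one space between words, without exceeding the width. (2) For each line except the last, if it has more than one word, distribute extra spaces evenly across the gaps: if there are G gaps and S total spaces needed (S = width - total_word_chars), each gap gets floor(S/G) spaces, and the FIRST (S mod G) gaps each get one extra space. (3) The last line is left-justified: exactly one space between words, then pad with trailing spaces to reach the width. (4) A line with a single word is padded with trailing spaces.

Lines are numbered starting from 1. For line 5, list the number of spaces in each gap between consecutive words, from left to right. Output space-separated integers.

Line 1: ['program', 'laboratory', 'paper'] (min_width=24, slack=1)
Line 2: ['open', 'at', 'salt', 'metal', 'from'] (min_width=23, slack=2)
Line 3: ['end', 'spoon', 'word', 'rainbow'] (min_width=22, slack=3)
Line 4: ['from', 'leaf', 'segment'] (min_width=17, slack=8)
Line 5: ['computer', 'dinosaur', 'laser'] (min_width=23, slack=2)
Line 6: ['elephant', 'with', 'good', 'voice'] (min_width=24, slack=1)
Line 7: ['high', 'how'] (min_width=8, slack=17)

Answer: 2 2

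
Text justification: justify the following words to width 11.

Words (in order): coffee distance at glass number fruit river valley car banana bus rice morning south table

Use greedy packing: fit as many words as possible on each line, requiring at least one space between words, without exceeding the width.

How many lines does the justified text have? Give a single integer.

Answer: 10

Derivation:
Line 1: ['coffee'] (min_width=6, slack=5)
Line 2: ['distance', 'at'] (min_width=11, slack=0)
Line 3: ['glass'] (min_width=5, slack=6)
Line 4: ['number'] (min_width=6, slack=5)
Line 5: ['fruit', 'river'] (min_width=11, slack=0)
Line 6: ['valley', 'car'] (min_width=10, slack=1)
Line 7: ['banana', 'bus'] (min_width=10, slack=1)
Line 8: ['rice'] (min_width=4, slack=7)
Line 9: ['morning'] (min_width=7, slack=4)
Line 10: ['south', 'table'] (min_width=11, slack=0)
Total lines: 10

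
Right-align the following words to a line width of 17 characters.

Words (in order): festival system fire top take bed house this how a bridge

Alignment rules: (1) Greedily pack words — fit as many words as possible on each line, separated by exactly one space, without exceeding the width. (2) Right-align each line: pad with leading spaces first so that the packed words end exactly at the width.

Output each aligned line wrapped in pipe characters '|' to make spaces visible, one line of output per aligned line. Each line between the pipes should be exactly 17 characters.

Line 1: ['festival', 'system'] (min_width=15, slack=2)
Line 2: ['fire', 'top', 'take', 'bed'] (min_width=17, slack=0)
Line 3: ['house', 'this', 'how', 'a'] (min_width=16, slack=1)
Line 4: ['bridge'] (min_width=6, slack=11)

Answer: |  festival system|
|fire top take bed|
| house this how a|
|           bridge|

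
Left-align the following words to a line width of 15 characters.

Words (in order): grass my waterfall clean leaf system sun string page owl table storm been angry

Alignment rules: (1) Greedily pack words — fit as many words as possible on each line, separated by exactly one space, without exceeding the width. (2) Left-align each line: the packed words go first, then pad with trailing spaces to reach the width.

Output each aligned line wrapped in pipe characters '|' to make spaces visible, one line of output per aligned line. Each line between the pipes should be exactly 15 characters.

Answer: |grass my       |
|waterfall clean|
|leaf system sun|
|string page owl|
|table storm    |
|been angry     |

Derivation:
Line 1: ['grass', 'my'] (min_width=8, slack=7)
Line 2: ['waterfall', 'clean'] (min_width=15, slack=0)
Line 3: ['leaf', 'system', 'sun'] (min_width=15, slack=0)
Line 4: ['string', 'page', 'owl'] (min_width=15, slack=0)
Line 5: ['table', 'storm'] (min_width=11, slack=4)
Line 6: ['been', 'angry'] (min_width=10, slack=5)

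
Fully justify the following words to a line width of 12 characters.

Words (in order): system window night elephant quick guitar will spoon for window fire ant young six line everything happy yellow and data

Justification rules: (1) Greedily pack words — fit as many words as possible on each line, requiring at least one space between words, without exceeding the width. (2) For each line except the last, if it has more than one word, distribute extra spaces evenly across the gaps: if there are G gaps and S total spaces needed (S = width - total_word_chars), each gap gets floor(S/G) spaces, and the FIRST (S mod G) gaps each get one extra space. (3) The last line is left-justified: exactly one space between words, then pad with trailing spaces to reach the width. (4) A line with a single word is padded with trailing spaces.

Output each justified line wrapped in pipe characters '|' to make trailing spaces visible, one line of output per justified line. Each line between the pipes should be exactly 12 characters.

Line 1: ['system'] (min_width=6, slack=6)
Line 2: ['window', 'night'] (min_width=12, slack=0)
Line 3: ['elephant'] (min_width=8, slack=4)
Line 4: ['quick', 'guitar'] (min_width=12, slack=0)
Line 5: ['will', 'spoon'] (min_width=10, slack=2)
Line 6: ['for', 'window'] (min_width=10, slack=2)
Line 7: ['fire', 'ant'] (min_width=8, slack=4)
Line 8: ['young', 'six'] (min_width=9, slack=3)
Line 9: ['line'] (min_width=4, slack=8)
Line 10: ['everything'] (min_width=10, slack=2)
Line 11: ['happy', 'yellow'] (min_width=12, slack=0)
Line 12: ['and', 'data'] (min_width=8, slack=4)

Answer: |system      |
|window night|
|elephant    |
|quick guitar|
|will   spoon|
|for   window|
|fire     ant|
|young    six|
|line        |
|everything  |
|happy yellow|
|and data    |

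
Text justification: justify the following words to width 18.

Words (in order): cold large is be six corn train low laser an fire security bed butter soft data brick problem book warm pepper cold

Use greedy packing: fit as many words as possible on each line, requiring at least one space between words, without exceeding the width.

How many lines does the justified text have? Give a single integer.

Answer: 7

Derivation:
Line 1: ['cold', 'large', 'is', 'be'] (min_width=16, slack=2)
Line 2: ['six', 'corn', 'train', 'low'] (min_width=18, slack=0)
Line 3: ['laser', 'an', 'fire'] (min_width=13, slack=5)
Line 4: ['security', 'bed'] (min_width=12, slack=6)
Line 5: ['butter', 'soft', 'data'] (min_width=16, slack=2)
Line 6: ['brick', 'problem', 'book'] (min_width=18, slack=0)
Line 7: ['warm', 'pepper', 'cold'] (min_width=16, slack=2)
Total lines: 7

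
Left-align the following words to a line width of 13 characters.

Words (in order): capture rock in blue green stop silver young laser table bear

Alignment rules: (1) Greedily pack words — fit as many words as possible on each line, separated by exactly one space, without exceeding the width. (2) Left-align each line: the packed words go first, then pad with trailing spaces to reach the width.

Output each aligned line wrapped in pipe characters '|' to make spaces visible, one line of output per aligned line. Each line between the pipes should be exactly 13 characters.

Answer: |capture rock |
|in blue green|
|stop silver  |
|young laser  |
|table bear   |

Derivation:
Line 1: ['capture', 'rock'] (min_width=12, slack=1)
Line 2: ['in', 'blue', 'green'] (min_width=13, slack=0)
Line 3: ['stop', 'silver'] (min_width=11, slack=2)
Line 4: ['young', 'laser'] (min_width=11, slack=2)
Line 5: ['table', 'bear'] (min_width=10, slack=3)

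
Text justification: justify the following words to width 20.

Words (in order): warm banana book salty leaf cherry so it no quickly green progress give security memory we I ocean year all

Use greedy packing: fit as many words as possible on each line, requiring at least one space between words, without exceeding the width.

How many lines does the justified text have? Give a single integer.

Answer: 6

Derivation:
Line 1: ['warm', 'banana', 'book'] (min_width=16, slack=4)
Line 2: ['salty', 'leaf', 'cherry', 'so'] (min_width=20, slack=0)
Line 3: ['it', 'no', 'quickly', 'green'] (min_width=19, slack=1)
Line 4: ['progress', 'give'] (min_width=13, slack=7)
Line 5: ['security', 'memory', 'we', 'I'] (min_width=20, slack=0)
Line 6: ['ocean', 'year', 'all'] (min_width=14, slack=6)
Total lines: 6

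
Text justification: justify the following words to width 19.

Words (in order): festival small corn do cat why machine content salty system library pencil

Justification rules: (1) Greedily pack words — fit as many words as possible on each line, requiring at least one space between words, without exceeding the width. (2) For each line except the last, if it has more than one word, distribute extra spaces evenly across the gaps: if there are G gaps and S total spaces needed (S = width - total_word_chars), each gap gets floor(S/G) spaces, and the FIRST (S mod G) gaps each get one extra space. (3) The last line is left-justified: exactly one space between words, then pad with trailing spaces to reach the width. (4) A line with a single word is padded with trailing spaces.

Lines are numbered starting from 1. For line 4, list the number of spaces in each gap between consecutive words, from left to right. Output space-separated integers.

Line 1: ['festival', 'small', 'corn'] (min_width=19, slack=0)
Line 2: ['do', 'cat', 'why', 'machine'] (min_width=18, slack=1)
Line 3: ['content', 'salty'] (min_width=13, slack=6)
Line 4: ['system', 'library'] (min_width=14, slack=5)
Line 5: ['pencil'] (min_width=6, slack=13)

Answer: 6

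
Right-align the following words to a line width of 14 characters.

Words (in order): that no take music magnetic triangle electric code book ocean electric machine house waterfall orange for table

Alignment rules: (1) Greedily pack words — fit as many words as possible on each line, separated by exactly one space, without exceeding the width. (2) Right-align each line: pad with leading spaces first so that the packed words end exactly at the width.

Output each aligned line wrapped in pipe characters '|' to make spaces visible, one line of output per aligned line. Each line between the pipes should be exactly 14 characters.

Line 1: ['that', 'no', 'take'] (min_width=12, slack=2)
Line 2: ['music', 'magnetic'] (min_width=14, slack=0)
Line 3: ['triangle'] (min_width=8, slack=6)
Line 4: ['electric', 'code'] (min_width=13, slack=1)
Line 5: ['book', 'ocean'] (min_width=10, slack=4)
Line 6: ['electric'] (min_width=8, slack=6)
Line 7: ['machine', 'house'] (min_width=13, slack=1)
Line 8: ['waterfall'] (min_width=9, slack=5)
Line 9: ['orange', 'for'] (min_width=10, slack=4)
Line 10: ['table'] (min_width=5, slack=9)

Answer: |  that no take|
|music magnetic|
|      triangle|
| electric code|
|    book ocean|
|      electric|
| machine house|
|     waterfall|
|    orange for|
|         table|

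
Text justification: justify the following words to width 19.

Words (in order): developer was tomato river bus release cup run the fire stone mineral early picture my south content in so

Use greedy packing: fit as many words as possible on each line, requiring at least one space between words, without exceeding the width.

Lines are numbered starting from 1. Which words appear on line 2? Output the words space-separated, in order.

Answer: tomato river bus

Derivation:
Line 1: ['developer', 'was'] (min_width=13, slack=6)
Line 2: ['tomato', 'river', 'bus'] (min_width=16, slack=3)
Line 3: ['release', 'cup', 'run', 'the'] (min_width=19, slack=0)
Line 4: ['fire', 'stone', 'mineral'] (min_width=18, slack=1)
Line 5: ['early', 'picture', 'my'] (min_width=16, slack=3)
Line 6: ['south', 'content', 'in', 'so'] (min_width=19, slack=0)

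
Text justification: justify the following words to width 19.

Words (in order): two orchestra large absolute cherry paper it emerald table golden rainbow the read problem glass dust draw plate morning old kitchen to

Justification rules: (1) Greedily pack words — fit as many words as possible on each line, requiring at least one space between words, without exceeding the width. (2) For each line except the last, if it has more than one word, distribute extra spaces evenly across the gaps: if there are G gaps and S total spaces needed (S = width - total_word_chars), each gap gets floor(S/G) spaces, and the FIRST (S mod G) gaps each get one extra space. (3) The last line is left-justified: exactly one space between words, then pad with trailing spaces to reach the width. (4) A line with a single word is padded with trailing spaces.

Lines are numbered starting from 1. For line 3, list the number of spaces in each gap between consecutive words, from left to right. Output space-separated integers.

Answer: 3 2

Derivation:
Line 1: ['two', 'orchestra', 'large'] (min_width=19, slack=0)
Line 2: ['absolute', 'cherry'] (min_width=15, slack=4)
Line 3: ['paper', 'it', 'emerald'] (min_width=16, slack=3)
Line 4: ['table', 'golden'] (min_width=12, slack=7)
Line 5: ['rainbow', 'the', 'read'] (min_width=16, slack=3)
Line 6: ['problem', 'glass', 'dust'] (min_width=18, slack=1)
Line 7: ['draw', 'plate', 'morning'] (min_width=18, slack=1)
Line 8: ['old', 'kitchen', 'to'] (min_width=14, slack=5)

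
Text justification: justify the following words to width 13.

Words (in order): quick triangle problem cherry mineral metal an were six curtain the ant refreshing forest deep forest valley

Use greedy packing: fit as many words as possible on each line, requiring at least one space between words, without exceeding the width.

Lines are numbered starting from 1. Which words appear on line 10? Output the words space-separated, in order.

Line 1: ['quick'] (min_width=5, slack=8)
Line 2: ['triangle'] (min_width=8, slack=5)
Line 3: ['problem'] (min_width=7, slack=6)
Line 4: ['cherry'] (min_width=6, slack=7)
Line 5: ['mineral', 'metal'] (min_width=13, slack=0)
Line 6: ['an', 'were', 'six'] (min_width=11, slack=2)
Line 7: ['curtain', 'the'] (min_width=11, slack=2)
Line 8: ['ant'] (min_width=3, slack=10)
Line 9: ['refreshing'] (min_width=10, slack=3)
Line 10: ['forest', 'deep'] (min_width=11, slack=2)
Line 11: ['forest', 'valley'] (min_width=13, slack=0)

Answer: forest deep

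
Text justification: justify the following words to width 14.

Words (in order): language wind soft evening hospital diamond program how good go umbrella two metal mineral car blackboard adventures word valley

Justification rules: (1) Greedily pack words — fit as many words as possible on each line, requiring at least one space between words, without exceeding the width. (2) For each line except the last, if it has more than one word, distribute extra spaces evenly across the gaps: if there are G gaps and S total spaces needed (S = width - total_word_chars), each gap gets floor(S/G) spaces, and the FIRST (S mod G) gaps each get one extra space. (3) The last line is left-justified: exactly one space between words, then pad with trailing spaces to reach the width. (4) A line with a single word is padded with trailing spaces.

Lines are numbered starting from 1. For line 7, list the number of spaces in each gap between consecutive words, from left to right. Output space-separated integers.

Answer: 3

Derivation:
Line 1: ['language', 'wind'] (min_width=13, slack=1)
Line 2: ['soft', 'evening'] (min_width=12, slack=2)
Line 3: ['hospital'] (min_width=8, slack=6)
Line 4: ['diamond'] (min_width=7, slack=7)
Line 5: ['program', 'how'] (min_width=11, slack=3)
Line 6: ['good', 'go'] (min_width=7, slack=7)
Line 7: ['umbrella', 'two'] (min_width=12, slack=2)
Line 8: ['metal', 'mineral'] (min_width=13, slack=1)
Line 9: ['car', 'blackboard'] (min_width=14, slack=0)
Line 10: ['adventures'] (min_width=10, slack=4)
Line 11: ['word', 'valley'] (min_width=11, slack=3)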